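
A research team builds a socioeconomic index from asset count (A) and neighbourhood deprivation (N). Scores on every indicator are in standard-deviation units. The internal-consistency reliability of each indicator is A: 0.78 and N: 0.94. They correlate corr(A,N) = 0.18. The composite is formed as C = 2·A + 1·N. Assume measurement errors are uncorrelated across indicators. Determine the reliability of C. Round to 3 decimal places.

0.836

Var(C) = 2² + 1 + 2·[2·0.18] = 5 + 0.72 = 5.72.
Under uncorrelated errors the observed covariances equal the true-score covariances, so only the own-variance terms attenuate.
True-score variance = [2²·0.78 + 0.94] + 0.72 = 4.06 + 0.72 = 4.78.
Reliability = 4.78 / 5.72 = 0.836.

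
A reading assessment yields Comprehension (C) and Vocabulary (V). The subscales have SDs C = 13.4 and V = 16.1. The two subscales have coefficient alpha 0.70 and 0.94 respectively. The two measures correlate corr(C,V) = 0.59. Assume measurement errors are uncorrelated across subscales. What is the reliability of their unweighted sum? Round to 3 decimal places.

Var(C+V) = 13.4² + 16.1² + 2·[13.4·16.1·0.59] = 438.77 + 254.573 = 693.343.
With uncorrelated errors the cross-covariances are all true-score covariance, so they carry over unchanged; only the diagonal terms shrink to ρᵢσᵢ².
True-score variance = [13.4²·0.70 + 16.1²·0.94] + 254.573 = 369.349 + 254.573 = 623.923.
Reliability = 623.923 / 693.343 = 0.900.

0.900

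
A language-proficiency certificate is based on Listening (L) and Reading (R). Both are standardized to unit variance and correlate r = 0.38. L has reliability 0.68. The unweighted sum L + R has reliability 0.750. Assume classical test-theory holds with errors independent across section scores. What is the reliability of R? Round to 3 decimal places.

0.630

Var(L+R) = 2 + 2·0.38 = 2.760.
True-score variance = ρ_L + ρ_R + 2·0.38, so 0.750 = (0.68 + ρ_R + 0.76) / 2.760.
ρ_R = 0.750·2.760 − 0.68 − 0.76 = 0.630.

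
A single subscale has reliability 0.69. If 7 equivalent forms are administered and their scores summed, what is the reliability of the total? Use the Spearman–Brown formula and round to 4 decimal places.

ρ_k = kρ / (1 + (k−1)ρ) = 7·0.69 / (1 + 6·0.69) = 4.830 / 5.140 = 0.9397.

0.9397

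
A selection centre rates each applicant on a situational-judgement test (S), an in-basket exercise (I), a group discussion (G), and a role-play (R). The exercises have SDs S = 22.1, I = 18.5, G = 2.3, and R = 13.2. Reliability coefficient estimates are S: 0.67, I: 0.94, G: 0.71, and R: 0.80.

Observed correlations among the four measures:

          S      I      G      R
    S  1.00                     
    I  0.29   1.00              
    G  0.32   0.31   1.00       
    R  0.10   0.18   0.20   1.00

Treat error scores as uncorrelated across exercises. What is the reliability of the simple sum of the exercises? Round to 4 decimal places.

0.8511

Var(S+I+G+R) = 22.1² + 18.5² + 2.3² + 13.2² + 2·[22.1·18.5·0.29 + 22.1·2.3·0.32 + 22.1·13.2·0.10 + 18.5·2.3·0.31 + 18.5·13.2·0.18 + 2.3·13.2·0.20] = 1010.19 + 454.445 = 1464.64.
Because errors are independent across components, Cov(Tᵢ,Tⱼ) = Cov(Xᵢ,Xⱼ); the off-diagonal part of the true-score variance is the same as above.
True-score variance = [22.1²·0.67 + 18.5²·0.94 + 2.3²·0.71 + 13.2²·0.80] + 454.445 = 792.098 + 454.445 = 1246.54.
Reliability = 1246.54 / 1464.64 = 0.8511.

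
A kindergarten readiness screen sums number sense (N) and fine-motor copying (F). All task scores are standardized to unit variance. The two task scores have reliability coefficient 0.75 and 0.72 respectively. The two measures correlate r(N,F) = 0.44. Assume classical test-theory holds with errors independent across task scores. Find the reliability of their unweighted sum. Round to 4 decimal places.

Var(N+F) = 2 + 2·[0.44] = 2 + 0.88 = 2.88.
With uncorrelated errors the cross-covariances are all true-score covariance, so they carry over unchanged; only the diagonal terms shrink to ρᵢσᵢ².
True-score variance = [0.75 + 0.72] + 0.88 = 1.47 + 0.88 = 2.35.
Reliability = 2.35 / 2.88 = 0.8160.

0.8160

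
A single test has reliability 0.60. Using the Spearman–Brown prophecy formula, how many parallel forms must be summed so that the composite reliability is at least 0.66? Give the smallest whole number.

2

k ≥ ρ*(1−ρ₁)/(ρ₁(1−ρ*)) = 0.66·0.40 / (0.60·0.34) = 1.294.
Smallest integer k = 2.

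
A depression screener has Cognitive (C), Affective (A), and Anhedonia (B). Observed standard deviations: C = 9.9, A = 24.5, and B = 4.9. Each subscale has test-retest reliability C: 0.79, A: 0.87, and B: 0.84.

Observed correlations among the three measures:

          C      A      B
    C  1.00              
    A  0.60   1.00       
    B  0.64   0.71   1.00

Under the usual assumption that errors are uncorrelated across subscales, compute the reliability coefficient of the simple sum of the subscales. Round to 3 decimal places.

Var(C+A+B) = 9.9² + 24.5² + 4.9² + 2·[9.9·24.5·0.60 + 9.9·4.9·0.64 + 24.5·4.9·0.71] = 722.27 + 523.624 = 1245.89.
With uncorrelated errors the cross-covariances are all true-score covariance, so they carry over unchanged; only the diagonal terms shrink to ρᵢσᵢ².
True-score variance = [9.9²·0.79 + 24.5²·0.87 + 4.9²·0.84] + 523.624 = 619.814 + 523.624 = 1143.44.
Reliability = 1143.44 / 1245.89 = 0.918.

0.918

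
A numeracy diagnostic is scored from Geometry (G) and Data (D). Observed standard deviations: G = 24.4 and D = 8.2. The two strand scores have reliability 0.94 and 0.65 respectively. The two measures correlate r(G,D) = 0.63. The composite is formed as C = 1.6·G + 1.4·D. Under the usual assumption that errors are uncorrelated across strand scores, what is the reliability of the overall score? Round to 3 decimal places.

Var(C) = 1.6²·24.4² + 1.4²·8.2² + 2·[2.24·24.4·8.2·0.63] = 1655.91 + 564.706 = 2220.62.
With uncorrelated errors the cross-covariances are all true-score covariance, so they carry over unchanged; only the diagonal terms shrink to ρᵢσᵢ².
True-score variance = [1.6²·24.4²·0.94 + 1.4²·8.2²·0.65] + 564.706 = 1518.34 + 564.706 = 2083.04.
Reliability = 2083.04 / 2220.62 = 0.938.

0.938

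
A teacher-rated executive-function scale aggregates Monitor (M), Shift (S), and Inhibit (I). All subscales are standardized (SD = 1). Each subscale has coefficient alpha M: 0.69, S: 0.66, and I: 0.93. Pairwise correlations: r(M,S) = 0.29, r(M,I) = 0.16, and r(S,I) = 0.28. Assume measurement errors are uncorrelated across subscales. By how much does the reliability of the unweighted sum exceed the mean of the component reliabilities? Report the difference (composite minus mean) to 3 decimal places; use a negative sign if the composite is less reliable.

0.079

Var(sum) = 3 + 1.46 = 4.46; true-score variance = 2.28 + 1.46 = 3.74; composite reliability = 0.8386.
Mean component reliability = 0.7600.
Difference = 0.8386 − 0.7600 = 0.079.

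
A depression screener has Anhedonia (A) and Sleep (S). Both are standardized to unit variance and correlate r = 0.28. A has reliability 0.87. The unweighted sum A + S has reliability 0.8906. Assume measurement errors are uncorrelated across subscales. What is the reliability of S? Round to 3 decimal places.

Var(A+S) = 2 + 2·0.28 = 2.560.
True-score variance = ρ_A + ρ_S + 2·0.28, so 0.8906 = (0.87 + ρ_S + 0.56) / 2.560.
ρ_S = 0.8906·2.560 − 0.87 − 0.56 = 0.850.

0.850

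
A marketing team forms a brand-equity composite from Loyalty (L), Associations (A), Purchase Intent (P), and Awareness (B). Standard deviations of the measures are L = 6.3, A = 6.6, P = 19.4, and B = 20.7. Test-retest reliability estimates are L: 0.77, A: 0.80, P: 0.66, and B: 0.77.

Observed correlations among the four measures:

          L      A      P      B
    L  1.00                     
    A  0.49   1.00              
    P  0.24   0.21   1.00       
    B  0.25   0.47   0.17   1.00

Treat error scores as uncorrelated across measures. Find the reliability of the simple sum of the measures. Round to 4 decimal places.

0.8218

Var(L+A+P+B) = 6.3² + 6.6² + 19.4² + 20.7² + 2·[6.3·6.6·0.49 + 6.3·19.4·0.24 + 6.3·20.7·0.25 + 6.6·19.4·0.21 + 6.6·20.7·0.47 + 19.4·20.7·0.17] = 888.1 + 483.356 = 1371.46.
Because errors are independent across components, Cov(Tᵢ,Tⱼ) = Cov(Xᵢ,Xⱼ); the off-diagonal part of the true-score variance is the same as above.
True-score variance = [6.3²·0.77 + 6.6²·0.80 + 19.4²·0.66 + 20.7²·0.77] + 483.356 = 643.744 + 483.356 = 1127.1.
Reliability = 1127.1 / 1371.46 = 0.8218.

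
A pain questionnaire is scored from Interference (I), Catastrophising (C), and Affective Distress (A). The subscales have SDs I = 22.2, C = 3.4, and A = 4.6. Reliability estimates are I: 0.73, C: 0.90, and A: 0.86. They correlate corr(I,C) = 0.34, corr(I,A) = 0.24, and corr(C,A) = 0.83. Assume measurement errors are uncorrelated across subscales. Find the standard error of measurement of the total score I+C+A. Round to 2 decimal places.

Var(total) = 525.56 + 126.306 = 651.866.
True-score variance = 388.375 + 126.306 = 514.681, so reliability = 0.7896.
Error variance = 651.866 − 514.681 = 137.185; SEM = √137.185 = 11.71.

11.71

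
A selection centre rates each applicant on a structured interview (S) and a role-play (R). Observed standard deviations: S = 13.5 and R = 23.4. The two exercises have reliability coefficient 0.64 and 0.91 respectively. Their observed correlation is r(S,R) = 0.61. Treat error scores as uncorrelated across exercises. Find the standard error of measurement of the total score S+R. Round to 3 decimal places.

10.719

Var(total) = 729.81 + 385.398 = 1115.21.
True-score variance = 614.92 + 385.398 = 1000.32, so reliability = 0.8970.
Error variance = 1115.21 − 1000.32 = 114.89; SEM = √114.89 = 10.719.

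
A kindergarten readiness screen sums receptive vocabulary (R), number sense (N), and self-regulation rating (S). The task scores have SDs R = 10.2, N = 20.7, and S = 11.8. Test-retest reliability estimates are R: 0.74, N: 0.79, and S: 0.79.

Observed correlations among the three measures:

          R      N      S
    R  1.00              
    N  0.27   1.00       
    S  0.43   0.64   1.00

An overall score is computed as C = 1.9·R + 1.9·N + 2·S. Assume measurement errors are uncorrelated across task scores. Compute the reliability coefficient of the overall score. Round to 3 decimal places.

Var(C) = 1.9²·10.2² + 1.9²·20.7² + 2²·11.8² + 2·[3.61·10.2·20.7·0.27 + 3.8·10.2·11.8·0.43 + 3.8·20.7·11.8·0.64] = 2479.39 + 1993.01 = 4472.41.
With uncorrelated errors the cross-covariances are all true-score covariance, so they carry over unchanged; only the diagonal terms shrink to ρᵢσᵢ².
True-score variance = [1.9²·10.2²·0.74 + 1.9²·20.7²·0.79 + 2²·11.8²·0.79] + 1993.01 = 1939.94 + 1993.01 = 3932.95.
Reliability = 3932.95 / 4472.41 = 0.879.

0.879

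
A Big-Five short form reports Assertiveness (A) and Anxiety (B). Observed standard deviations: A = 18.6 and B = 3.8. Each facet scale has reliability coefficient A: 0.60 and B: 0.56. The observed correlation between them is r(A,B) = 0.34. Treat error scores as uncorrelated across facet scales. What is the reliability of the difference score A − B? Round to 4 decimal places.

Var(A−B) = 18.6² + 3.8² − 2·18.6·3.8·0.34 = 360.4 − 48.0624 = 312.338.
With uncorrelated errors the cross-covariances are all true-score covariance, so they carry over unchanged; only the diagonal terms shrink to ρᵢσᵢ².
True-score variance = [18.6²·0.60 + 3.8²·0.56] − 48.0624 = 215.662 − 48.0624 = 167.6.
Reliability = 167.6 / 312.338 = 0.5366.

0.5366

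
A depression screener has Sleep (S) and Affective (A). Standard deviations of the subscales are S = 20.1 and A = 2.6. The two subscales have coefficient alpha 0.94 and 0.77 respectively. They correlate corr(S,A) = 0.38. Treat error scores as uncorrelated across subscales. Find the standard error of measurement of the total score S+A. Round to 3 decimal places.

Var(total) = 410.77 + 39.7176 = 450.488.
True-score variance = 384.975 + 39.7176 = 424.692, so reliability = 0.9427.
Error variance = 450.488 − 424.692 = 25.7954; SEM = √25.7954 = 5.079.

5.079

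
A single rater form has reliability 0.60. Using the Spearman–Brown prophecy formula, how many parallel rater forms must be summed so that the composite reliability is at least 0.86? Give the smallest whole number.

5

k ≥ ρ*(1−ρ₁)/(ρ₁(1−ρ*)) = 0.86·0.40 / (0.60·0.14) = 4.095.
Smallest integer k = 5.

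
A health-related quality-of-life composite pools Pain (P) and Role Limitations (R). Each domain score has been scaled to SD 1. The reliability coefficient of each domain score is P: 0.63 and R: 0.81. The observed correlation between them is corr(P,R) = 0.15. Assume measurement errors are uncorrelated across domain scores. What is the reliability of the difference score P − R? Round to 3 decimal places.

Var(P−R) = 1 + 1 − 2·0.15 = 2 − 0.3 = 1.7.
With uncorrelated errors the cross-covariances are all true-score covariance, so they carry over unchanged; only the diagonal terms shrink to ρᵢσᵢ².
True-score variance = [0.63 + 0.81] − 0.3 = 1.44 − 0.3 = 1.14.
Reliability = 1.14 / 1.7 = 0.671.

0.671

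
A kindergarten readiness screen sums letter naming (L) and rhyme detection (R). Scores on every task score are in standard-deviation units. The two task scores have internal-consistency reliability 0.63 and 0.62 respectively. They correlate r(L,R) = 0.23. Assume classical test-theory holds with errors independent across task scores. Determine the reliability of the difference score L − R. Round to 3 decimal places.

0.513

Var(L−R) = 1 + 1 − 2·0.23 = 2 − 0.46 = 1.54.
With uncorrelated errors the cross-covariances are all true-score covariance, so they carry over unchanged; only the diagonal terms shrink to ρᵢσᵢ².
True-score variance = [0.63 + 0.62] − 0.46 = 1.25 − 0.46 = 0.79.
Reliability = 0.79 / 1.54 = 0.513.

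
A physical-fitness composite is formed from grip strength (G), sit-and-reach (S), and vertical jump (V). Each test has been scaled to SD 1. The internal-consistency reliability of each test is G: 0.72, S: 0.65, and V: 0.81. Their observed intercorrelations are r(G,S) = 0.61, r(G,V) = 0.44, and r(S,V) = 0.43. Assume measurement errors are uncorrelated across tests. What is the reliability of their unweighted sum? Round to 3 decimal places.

0.862

Var(G+S+V) = 3 + 2·[0.61 + 0.44 + 0.43] = 3 + 2.96 = 5.96.
With uncorrelated errors the cross-covariances are all true-score covariance, so they carry over unchanged; only the diagonal terms shrink to ρᵢσᵢ².
True-score variance = [0.72 + 0.65 + 0.81] + 2.96 = 2.18 + 2.96 = 5.14.
Reliability = 5.14 / 5.96 = 0.862.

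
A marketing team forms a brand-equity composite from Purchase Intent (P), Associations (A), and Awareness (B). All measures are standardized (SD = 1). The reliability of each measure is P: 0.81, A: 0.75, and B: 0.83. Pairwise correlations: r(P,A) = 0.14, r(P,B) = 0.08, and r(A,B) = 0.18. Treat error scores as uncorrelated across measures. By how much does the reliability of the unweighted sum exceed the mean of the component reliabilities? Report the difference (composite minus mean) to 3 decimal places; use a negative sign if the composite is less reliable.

Var(sum) = 3 + 0.8 = 3.8; true-score variance = 2.39 + 0.8 = 3.19; composite reliability = 0.8395.
Mean component reliability = 0.7967.
Difference = 0.8395 − 0.7967 = 0.043.

0.043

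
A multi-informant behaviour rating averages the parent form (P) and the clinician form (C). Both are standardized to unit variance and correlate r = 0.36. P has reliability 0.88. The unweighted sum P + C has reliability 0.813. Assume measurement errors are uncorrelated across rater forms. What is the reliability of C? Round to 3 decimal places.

0.611

Var(P+C) = 2 + 2·0.36 = 2.720.
True-score variance = ρ_P + ρ_C + 2·0.36, so 0.813 = (0.88 + ρ_C + 0.72) / 2.720.
ρ_C = 0.813·2.720 − 0.88 − 0.72 = 0.611.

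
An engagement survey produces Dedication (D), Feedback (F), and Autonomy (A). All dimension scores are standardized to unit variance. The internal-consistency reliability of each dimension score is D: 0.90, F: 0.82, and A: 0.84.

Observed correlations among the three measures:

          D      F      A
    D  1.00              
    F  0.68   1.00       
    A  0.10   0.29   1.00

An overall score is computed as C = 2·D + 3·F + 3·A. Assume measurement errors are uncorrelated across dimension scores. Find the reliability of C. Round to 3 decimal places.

0.905

Var(C) = 2² + 3² + 3² + 2·[6·0.68 + 6·0.10 + 9·0.29] = 22 + 14.58 = 36.58.
Under uncorrelated errors the observed covariances equal the true-score covariances, so only the own-variance terms attenuate.
True-score variance = [2²·0.90 + 3²·0.82 + 3²·0.84] + 14.58 = 18.54 + 14.58 = 33.12.
Reliability = 33.12 / 36.58 = 0.905.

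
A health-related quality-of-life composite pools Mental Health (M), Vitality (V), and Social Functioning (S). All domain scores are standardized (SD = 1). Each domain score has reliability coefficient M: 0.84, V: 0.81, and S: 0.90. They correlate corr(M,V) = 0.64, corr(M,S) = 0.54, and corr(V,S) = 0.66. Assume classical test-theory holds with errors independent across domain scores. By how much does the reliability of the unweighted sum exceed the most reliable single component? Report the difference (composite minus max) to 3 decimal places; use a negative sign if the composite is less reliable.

Var(sum) = 3 + 3.68 = 6.68; true-score variance = 2.55 + 3.68 = 6.23; composite reliability = 0.9326.
Max component reliability = 0.9000.
Difference = 0.9326 − 0.9000 = 0.033.

0.033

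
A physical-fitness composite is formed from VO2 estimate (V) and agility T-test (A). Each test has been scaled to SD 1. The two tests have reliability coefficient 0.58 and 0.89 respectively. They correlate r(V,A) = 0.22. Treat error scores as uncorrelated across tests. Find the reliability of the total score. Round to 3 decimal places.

0.783

Var(V+A) = 2 + 2·[0.22] = 2 + 0.44 = 2.44.
With uncorrelated errors the cross-covariances are all true-score covariance, so they carry over unchanged; only the diagonal terms shrink to ρᵢσᵢ².
True-score variance = [0.58 + 0.89] + 0.44 = 1.47 + 0.44 = 1.91.
Reliability = 1.91 / 2.44 = 0.783.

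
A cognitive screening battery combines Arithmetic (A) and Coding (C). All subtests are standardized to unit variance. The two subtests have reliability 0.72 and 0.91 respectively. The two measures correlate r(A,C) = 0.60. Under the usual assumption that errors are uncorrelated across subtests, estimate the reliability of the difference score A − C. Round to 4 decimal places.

0.5375

Var(A−C) = 1 + 1 − 2·0.60 = 2 − 1.2 = 0.8.
With uncorrelated errors the cross-covariances are all true-score covariance, so they carry over unchanged; only the diagonal terms shrink to ρᵢσᵢ².
True-score variance = [0.72 + 0.91] − 1.2 = 1.63 − 1.2 = 0.43.
Reliability = 0.43 / 0.8 = 0.5375.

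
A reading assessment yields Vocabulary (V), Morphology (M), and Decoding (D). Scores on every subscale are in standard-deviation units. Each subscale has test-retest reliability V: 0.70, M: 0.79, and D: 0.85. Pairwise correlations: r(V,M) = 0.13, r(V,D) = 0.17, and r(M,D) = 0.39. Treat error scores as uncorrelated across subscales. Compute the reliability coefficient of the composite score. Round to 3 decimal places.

0.849

Var(V+M+D) = 3 + 2·[0.13 + 0.17 + 0.39] = 3 + 1.38 = 4.38.
Under uncorrelated errors the observed covariances equal the true-score covariances, so only the own-variance terms attenuate.
True-score variance = [0.70 + 0.79 + 0.85] + 1.38 = 2.34 + 1.38 = 3.72.
Reliability = 3.72 / 4.38 = 0.849.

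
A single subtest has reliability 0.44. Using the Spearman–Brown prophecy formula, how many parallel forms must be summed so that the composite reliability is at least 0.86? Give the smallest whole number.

8

k ≥ ρ*(1−ρ₁)/(ρ₁(1−ρ*)) = 0.86·0.56 / (0.44·0.14) = 7.818.
Smallest integer k = 8.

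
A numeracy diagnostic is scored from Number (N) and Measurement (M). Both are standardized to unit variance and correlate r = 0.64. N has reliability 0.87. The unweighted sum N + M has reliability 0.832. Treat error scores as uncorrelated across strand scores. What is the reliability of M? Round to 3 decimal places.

Var(N+M) = 2 + 2·0.64 = 3.280.
True-score variance = ρ_N + ρ_M + 2·0.64, so 0.832 = (0.87 + ρ_M + 1.28) / 3.280.
ρ_M = 0.832·3.280 − 0.87 − 1.28 = 0.579.

0.579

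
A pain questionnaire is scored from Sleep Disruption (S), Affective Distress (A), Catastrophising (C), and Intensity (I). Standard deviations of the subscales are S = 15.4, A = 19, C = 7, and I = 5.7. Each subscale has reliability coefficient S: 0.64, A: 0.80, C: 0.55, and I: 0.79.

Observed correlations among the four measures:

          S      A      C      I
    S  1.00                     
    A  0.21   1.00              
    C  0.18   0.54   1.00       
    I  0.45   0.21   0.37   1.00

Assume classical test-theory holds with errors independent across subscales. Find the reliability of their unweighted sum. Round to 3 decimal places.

Var(S+A+C+I) = 15.4² + 19² + 7² + 5.7² + 2·[15.4·19·0.21 + 15.4·7·0.18 + 15.4·5.7·0.45 + 19·7·0.54 + 19·5.7·0.21 + 7·5.7·0.37] = 679.65 + 459.354 = 1139.
Because errors are independent across components, Cov(Tᵢ,Tⱼ) = Cov(Xᵢ,Xⱼ); the off-diagonal part of the true-score variance is the same as above.
True-score variance = [15.4²·0.64 + 19²·0.80 + 7²·0.55 + 5.7²·0.79] + 459.354 = 493.2 + 459.354 = 952.554.
Reliability = 952.554 / 1139 = 0.836.

0.836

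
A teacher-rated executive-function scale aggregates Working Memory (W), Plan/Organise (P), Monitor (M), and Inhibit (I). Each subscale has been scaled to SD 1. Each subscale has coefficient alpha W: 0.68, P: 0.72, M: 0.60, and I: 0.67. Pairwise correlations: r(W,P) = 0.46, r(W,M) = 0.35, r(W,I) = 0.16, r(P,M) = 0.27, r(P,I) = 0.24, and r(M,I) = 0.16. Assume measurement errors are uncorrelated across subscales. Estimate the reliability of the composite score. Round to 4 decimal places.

0.8173

Var(W+P+M+I) = 4 + 2·[0.46 + 0.35 + 0.16 + 0.27 + 0.24 + 0.16] = 4 + 3.28 = 7.28.
With uncorrelated errors the cross-covariances are all true-score covariance, so they carry over unchanged; only the diagonal terms shrink to ρᵢσᵢ².
True-score variance = [0.68 + 0.72 + 0.60 + 0.67] + 3.28 = 2.67 + 3.28 = 5.95.
Reliability = 5.95 / 7.28 = 0.8173.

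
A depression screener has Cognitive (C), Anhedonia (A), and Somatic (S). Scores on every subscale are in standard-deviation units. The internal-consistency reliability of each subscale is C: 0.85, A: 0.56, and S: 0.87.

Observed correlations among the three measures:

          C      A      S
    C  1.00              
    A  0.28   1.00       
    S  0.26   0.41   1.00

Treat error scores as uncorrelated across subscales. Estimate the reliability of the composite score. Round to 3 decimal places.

Var(C+A+S) = 3 + 2·[0.28 + 0.26 + 0.41] = 3 + 1.9 = 4.9.
With uncorrelated errors the cross-covariances are all true-score covariance, so they carry over unchanged; only the diagonal terms shrink to ρᵢσᵢ².
True-score variance = [0.85 + 0.56 + 0.87] + 1.9 = 2.28 + 1.9 = 4.18.
Reliability = 4.18 / 4.9 = 0.853.

0.853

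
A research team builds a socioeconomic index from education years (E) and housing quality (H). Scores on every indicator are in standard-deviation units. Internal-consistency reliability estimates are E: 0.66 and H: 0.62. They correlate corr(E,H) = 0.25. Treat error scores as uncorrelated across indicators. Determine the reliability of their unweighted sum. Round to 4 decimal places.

Var(E+H) = 2 + 2·[0.25] = 2 + 0.5 = 2.5.
With uncorrelated errors the cross-covariances are all true-score covariance, so they carry over unchanged; only the diagonal terms shrink to ρᵢσᵢ².
True-score variance = [0.66 + 0.62] + 0.5 = 1.28 + 0.5 = 1.78.
Reliability = 1.78 / 2.5 = 0.7120.

0.7120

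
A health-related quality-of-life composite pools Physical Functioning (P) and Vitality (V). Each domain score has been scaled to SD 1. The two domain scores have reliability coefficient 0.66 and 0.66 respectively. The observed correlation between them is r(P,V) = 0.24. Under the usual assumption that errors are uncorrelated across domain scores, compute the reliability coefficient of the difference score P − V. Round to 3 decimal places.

0.553

Var(P−V) = 1 + 1 − 2·0.24 = 2 − 0.48 = 1.52.
Because errors are independent across components, Cov(Tᵢ,Tⱼ) = Cov(Xᵢ,Xⱼ); the off-diagonal part of the true-score variance is the same as above.
True-score variance = [0.66 + 0.66] − 0.48 = 1.32 − 0.48 = 0.84.
Reliability = 0.84 / 1.52 = 0.553.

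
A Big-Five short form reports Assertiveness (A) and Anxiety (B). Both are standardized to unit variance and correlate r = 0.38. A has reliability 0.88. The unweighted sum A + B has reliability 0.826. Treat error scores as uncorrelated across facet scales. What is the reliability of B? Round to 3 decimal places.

Var(A+B) = 2 + 2·0.38 = 2.760.
True-score variance = ρ_A + ρ_B + 2·0.38, so 0.826 = (0.88 + ρ_B + 0.76) / 2.760.
ρ_B = 0.826·2.760 − 0.88 − 0.76 = 0.640.

0.640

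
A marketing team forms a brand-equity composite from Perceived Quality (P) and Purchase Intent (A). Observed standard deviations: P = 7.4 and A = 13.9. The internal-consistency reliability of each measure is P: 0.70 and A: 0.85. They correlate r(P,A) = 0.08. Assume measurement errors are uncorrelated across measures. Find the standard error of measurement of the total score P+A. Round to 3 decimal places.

6.739

Var(total) = 247.97 + 16.4576 = 264.428.
True-score variance = 202.56 + 16.4576 = 219.018, so reliability = 0.8283.
Error variance = 264.428 − 219.018 = 45.4095; SEM = √45.4095 = 6.739.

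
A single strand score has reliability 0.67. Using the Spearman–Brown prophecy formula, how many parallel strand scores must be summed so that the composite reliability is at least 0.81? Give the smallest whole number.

k ≥ ρ*(1−ρ₁)/(ρ₁(1−ρ*)) = 0.81·0.33 / (0.67·0.19) = 2.100.
Smallest integer k = 3.

3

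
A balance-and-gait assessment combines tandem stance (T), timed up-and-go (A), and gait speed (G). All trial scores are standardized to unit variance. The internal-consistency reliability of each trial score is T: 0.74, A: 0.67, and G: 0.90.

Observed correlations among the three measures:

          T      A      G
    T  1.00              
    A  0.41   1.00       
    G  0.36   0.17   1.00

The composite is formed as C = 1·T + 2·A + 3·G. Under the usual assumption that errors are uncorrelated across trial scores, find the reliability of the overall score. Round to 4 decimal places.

Var(C) = 1 + 2² + 3² + 2·[2·0.41 + 3·0.36 + 6·0.17] = 14 + 5.84 = 19.84.
With uncorrelated errors the cross-covariances are all true-score covariance, so they carry over unchanged; only the diagonal terms shrink to ρᵢσᵢ².
True-score variance = [0.74 + 2²·0.67 + 3²·0.90] + 5.84 = 11.52 + 5.84 = 17.36.
Reliability = 17.36 / 19.84 = 0.8750.

0.8750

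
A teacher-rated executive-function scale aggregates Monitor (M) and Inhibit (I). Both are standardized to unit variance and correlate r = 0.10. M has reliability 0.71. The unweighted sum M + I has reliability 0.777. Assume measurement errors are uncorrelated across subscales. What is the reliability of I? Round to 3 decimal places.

Var(M+I) = 2 + 2·0.10 = 2.200.
True-score variance = ρ_M + ρ_I + 2·0.10, so 0.777 = (0.71 + ρ_I + 0.20) / 2.200.
ρ_I = 0.777·2.200 − 0.71 − 0.20 = 0.799.

0.799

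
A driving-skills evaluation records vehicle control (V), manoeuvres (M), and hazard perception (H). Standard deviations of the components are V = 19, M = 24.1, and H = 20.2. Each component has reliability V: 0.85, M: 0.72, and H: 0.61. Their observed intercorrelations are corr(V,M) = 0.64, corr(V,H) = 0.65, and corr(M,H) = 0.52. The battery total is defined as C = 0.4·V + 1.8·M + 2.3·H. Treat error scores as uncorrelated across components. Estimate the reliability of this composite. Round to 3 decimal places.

Var(C) = 0.4²·19² + 1.8²·24.1² + 2.3²·20.2² + 2·[0.72·19·24.1·0.64 + 0.92·19·20.2·0.65 + 4.14·24.1·20.2·0.52] = 4098.12 + 2977.08 = 7075.19.
Under uncorrelated errors the observed covariances equal the true-score covariances, so only the own-variance terms attenuate.
True-score variance = [0.4²·19²·0.85 + 1.8²·24.1²·0.72 + 2.3²·20.2²·0.61] + 2977.08 = 2720.71 + 2977.08 = 5697.79.
Reliability = 5697.79 / 7075.19 = 0.805.

0.805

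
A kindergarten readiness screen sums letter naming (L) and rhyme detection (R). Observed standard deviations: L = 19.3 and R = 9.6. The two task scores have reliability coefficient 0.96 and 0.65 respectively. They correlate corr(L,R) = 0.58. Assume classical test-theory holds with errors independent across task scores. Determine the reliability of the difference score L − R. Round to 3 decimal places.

0.811

Var(L−R) = 19.3² + 9.6² − 2·19.3·9.6·0.58 = 464.65 − 214.925 = 249.725.
Under uncorrelated errors the observed covariances equal the true-score covariances, so only the own-variance terms attenuate.
True-score variance = [19.3²·0.96 + 9.6²·0.65] − 214.925 = 417.494 − 214.925 = 202.57.
Reliability = 202.57 / 249.725 = 0.811.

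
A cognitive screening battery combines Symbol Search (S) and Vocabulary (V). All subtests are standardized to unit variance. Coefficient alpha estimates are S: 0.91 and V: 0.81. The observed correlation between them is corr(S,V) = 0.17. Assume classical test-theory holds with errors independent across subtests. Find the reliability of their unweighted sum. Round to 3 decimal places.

0.880

Var(S+V) = 2 + 2·[0.17] = 2 + 0.34 = 2.34.
Because errors are independent across components, Cov(Tᵢ,Tⱼ) = Cov(Xᵢ,Xⱼ); the off-diagonal part of the true-score variance is the same as above.
True-score variance = [0.91 + 0.81] + 0.34 = 1.72 + 0.34 = 2.06.
Reliability = 2.06 / 2.34 = 0.880.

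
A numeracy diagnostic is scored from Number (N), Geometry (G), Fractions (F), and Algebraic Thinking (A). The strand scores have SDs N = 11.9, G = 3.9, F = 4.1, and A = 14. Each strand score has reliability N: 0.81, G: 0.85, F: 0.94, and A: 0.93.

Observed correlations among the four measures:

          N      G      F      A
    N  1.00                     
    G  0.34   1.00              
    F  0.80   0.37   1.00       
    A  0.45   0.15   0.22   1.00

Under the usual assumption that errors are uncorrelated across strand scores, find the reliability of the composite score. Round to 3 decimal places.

Var(N+G+F+A) = 11.9² + 3.9² + 4.1² + 14² + 2·[11.9·3.9·0.34 + 11.9·4.1·0.80 + 11.9·14·0.45 + 3.9·4.1·0.37 + 3.9·14·0.15 + 4.1·14·0.22] = 369.63 + 313.031 = 682.661.
Because errors are independent across components, Cov(Tᵢ,Tⱼ) = Cov(Xᵢ,Xⱼ); the off-diagonal part of the true-score variance is the same as above.
True-score variance = [11.9²·0.81 + 3.9²·0.85 + 4.1²·0.94 + 14²·0.93] + 313.031 = 325.714 + 313.031 = 638.745.
Reliability = 638.745 / 682.661 = 0.936.

0.936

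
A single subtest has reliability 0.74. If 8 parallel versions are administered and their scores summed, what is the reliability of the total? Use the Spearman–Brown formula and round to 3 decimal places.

0.958

ρ_k = kρ / (1 + (k−1)ρ) = 8·0.74 / (1 + 7·0.74) = 5.920 / 6.180 = 0.958.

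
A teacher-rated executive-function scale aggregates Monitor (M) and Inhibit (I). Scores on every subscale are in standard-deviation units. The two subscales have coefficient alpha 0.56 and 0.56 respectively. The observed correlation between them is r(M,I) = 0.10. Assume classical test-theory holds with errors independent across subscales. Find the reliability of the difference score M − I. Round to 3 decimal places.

Var(M−I) = 1 + 1 − 2·0.10 = 2 − 0.2 = 1.8.
Under uncorrelated errors the observed covariances equal the true-score covariances, so only the own-variance terms attenuate.
True-score variance = [0.56 + 0.56] − 0.2 = 1.12 − 0.2 = 0.92.
Reliability = 0.92 / 1.8 = 0.511.

0.511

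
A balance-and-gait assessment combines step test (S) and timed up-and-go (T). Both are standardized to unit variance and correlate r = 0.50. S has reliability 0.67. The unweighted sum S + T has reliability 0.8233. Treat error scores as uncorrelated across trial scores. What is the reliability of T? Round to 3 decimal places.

0.800

Var(S+T) = 2 + 2·0.50 = 3.000.
True-score variance = ρ_S + ρ_T + 2·0.50, so 0.8233 = (0.67 + ρ_T + 1.00) / 3.000.
ρ_T = 0.8233·3.000 − 0.67 − 1.00 = 0.800.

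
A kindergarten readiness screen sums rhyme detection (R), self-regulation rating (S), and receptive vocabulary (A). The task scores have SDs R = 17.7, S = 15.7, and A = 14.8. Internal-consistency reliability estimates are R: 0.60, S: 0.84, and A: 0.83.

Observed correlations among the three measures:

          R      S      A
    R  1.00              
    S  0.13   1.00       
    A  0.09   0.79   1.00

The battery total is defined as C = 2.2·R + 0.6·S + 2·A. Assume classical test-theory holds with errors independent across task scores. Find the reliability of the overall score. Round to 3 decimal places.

Var(C) = 2.2²·17.7² + 0.6²·15.7² + 2²·14.8² + 2·[1.32·17.7·15.7·0.13 + 4.4·17.7·14.8·0.09 + 1.2·15.7·14.8·0.79] = 2481.22 + 743.399 = 3224.62.
Because errors are independent across components, Cov(Tᵢ,Tⱼ) = Cov(Xᵢ,Xⱼ); the off-diagonal part of the true-score variance is the same as above.
True-score variance = [2.2²·17.7²·0.60 + 0.6²·15.7²·0.84 + 2²·14.8²·0.83] + 743.399 = 1711.55 + 743.399 = 2454.94.
Reliability = 2454.94 / 3224.62 = 0.761.

0.761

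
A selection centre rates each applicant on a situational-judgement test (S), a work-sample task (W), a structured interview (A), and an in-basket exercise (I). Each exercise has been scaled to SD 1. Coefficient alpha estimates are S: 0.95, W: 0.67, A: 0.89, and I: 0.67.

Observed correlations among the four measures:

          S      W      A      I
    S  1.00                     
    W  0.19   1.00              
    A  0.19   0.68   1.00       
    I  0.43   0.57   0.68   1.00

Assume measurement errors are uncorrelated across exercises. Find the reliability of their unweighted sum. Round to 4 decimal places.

0.9135

Var(S+W+A+I) = 4 + 2·[0.19 + 0.19 + 0.43 + 0.68 + 0.57 + 0.68] = 4 + 5.48 = 9.48.
With uncorrelated errors the cross-covariances are all true-score covariance, so they carry over unchanged; only the diagonal terms shrink to ρᵢσᵢ².
True-score variance = [0.95 + 0.67 + 0.89 + 0.67] + 5.48 = 3.18 + 5.48 = 8.66.
Reliability = 8.66 / 9.48 = 0.9135.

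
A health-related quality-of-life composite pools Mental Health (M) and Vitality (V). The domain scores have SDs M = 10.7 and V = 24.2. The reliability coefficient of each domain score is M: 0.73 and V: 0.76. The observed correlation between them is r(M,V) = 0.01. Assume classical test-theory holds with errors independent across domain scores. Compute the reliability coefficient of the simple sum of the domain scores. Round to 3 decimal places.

Var(M+V) = 10.7² + 24.2² + 2·[10.7·24.2·0.01] = 700.13 + 5.1788 = 705.309.
Under uncorrelated errors the observed covariances equal the true-score covariances, so only the own-variance terms attenuate.
True-score variance = [10.7²·0.73 + 24.2²·0.76] + 5.1788 = 528.664 + 5.1788 = 533.843.
Reliability = 533.843 / 705.309 = 0.757.

0.757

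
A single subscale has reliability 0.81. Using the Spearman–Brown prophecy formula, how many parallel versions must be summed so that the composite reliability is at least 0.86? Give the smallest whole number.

2

k ≥ ρ*(1−ρ₁)/(ρ₁(1−ρ*)) = 0.86·0.19 / (0.81·0.14) = 1.441.
Smallest integer k = 2.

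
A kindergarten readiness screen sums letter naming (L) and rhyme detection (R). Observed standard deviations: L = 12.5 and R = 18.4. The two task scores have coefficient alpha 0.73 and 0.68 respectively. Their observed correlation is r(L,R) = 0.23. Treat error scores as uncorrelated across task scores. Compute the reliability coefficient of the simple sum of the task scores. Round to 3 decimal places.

0.749

Var(L+R) = 12.5² + 18.4² + 2·[12.5·18.4·0.23] = 494.81 + 105.8 = 600.61.
Under uncorrelated errors the observed covariances equal the true-score covariances, so only the own-variance terms attenuate.
True-score variance = [12.5²·0.73 + 18.4²·0.68] + 105.8 = 344.283 + 105.8 = 450.083.
Reliability = 450.083 / 600.61 = 0.749.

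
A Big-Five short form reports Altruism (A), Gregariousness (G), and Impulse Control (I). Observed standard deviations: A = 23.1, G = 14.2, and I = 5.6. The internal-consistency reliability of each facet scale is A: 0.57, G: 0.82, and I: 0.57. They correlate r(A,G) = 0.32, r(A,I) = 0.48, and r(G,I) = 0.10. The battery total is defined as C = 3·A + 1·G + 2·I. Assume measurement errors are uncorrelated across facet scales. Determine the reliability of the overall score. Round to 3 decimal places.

Var(C) = 3²·23.1² + 14.2² + 2²·5.6² + 2·[3·23.1·14.2·0.32 + 6·23.1·5.6·0.48 + 2·14.2·5.6·0.10] = 5129.57 + 1406.72 = 6536.29.
Because errors are independent across components, Cov(Tᵢ,Tⱼ) = Cov(Xᵢ,Xⱼ); the off-diagonal part of the true-score variance is the same as above.
True-score variance = [3²·23.1²·0.57 + 14.2²·0.82 + 2²·5.6²·0.57] + 1406.72 = 2974.26 + 1406.72 = 4380.98.
Reliability = 4380.98 / 6536.29 = 0.670.

0.670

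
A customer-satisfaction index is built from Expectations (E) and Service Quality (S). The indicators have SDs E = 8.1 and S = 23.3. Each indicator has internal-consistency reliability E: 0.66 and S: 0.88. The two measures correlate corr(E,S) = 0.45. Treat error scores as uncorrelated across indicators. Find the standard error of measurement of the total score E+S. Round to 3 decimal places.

9.352

Var(total) = 608.5 + 169.857 = 778.357.
True-score variance = 521.046 + 169.857 = 690.903, so reliability = 0.8876.
Error variance = 778.357 − 690.903 = 87.4542; SEM = √87.4542 = 9.352.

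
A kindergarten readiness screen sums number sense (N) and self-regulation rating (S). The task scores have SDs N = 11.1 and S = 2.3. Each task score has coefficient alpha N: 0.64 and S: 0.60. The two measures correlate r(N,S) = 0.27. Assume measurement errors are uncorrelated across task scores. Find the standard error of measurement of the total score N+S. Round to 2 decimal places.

6.82

Var(total) = 128.5 + 13.7862 = 142.286.
True-score variance = 82.0284 + 13.7862 = 95.8146, so reliability = 0.6734.
Error variance = 142.286 − 95.8146 = 46.4716; SEM = √46.4716 = 6.82.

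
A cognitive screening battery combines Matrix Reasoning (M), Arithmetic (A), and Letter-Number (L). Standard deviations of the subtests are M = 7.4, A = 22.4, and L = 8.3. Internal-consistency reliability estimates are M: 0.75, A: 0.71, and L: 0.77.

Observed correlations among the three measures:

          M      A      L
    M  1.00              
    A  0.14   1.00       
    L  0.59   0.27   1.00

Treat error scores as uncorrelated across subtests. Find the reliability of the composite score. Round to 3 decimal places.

Var(M+A+L) = 7.4² + 22.4² + 8.3² + 2·[7.4·22.4·0.14 + 7.4·8.3·0.59 + 22.4·8.3·0.27] = 625.41 + 219.285 = 844.695.
With uncorrelated errors the cross-covariances are all true-score covariance, so they carry over unchanged; only the diagonal terms shrink to ρᵢσᵢ².
True-score variance = [7.4²·0.75 + 22.4²·0.71 + 8.3²·0.77] + 219.285 = 450.365 + 219.285 = 669.65.
Reliability = 669.65 / 844.695 = 0.793.

0.793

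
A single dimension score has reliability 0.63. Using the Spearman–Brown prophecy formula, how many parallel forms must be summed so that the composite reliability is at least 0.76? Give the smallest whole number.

2

k ≥ ρ*(1−ρ₁)/(ρ₁(1−ρ*)) = 0.76·0.37 / (0.63·0.24) = 1.860.
Smallest integer k = 2.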